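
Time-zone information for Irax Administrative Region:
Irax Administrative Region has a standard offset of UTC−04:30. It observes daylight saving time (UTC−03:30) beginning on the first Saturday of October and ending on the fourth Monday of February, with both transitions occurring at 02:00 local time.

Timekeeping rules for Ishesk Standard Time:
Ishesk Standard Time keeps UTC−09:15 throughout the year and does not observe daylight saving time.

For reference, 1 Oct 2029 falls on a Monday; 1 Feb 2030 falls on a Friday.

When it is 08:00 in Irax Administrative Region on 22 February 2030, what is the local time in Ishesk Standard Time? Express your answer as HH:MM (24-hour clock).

02:15

1 October 2029 is a Monday, so the first Saturday is October 6.
1 February 2030 is a Friday, so the first Monday is February 4 and the fourth is February 25.
22 February 2030 falls between 6 October 2029 and 25 February 2030, so daylight saving is in effect and Irax Administrative Region is at UTC−03:30.
08:00 Irax Administrative Region + 3h30m = 11:30 UTC.
Ishesk Standard Time stays on UTC−09:15 all year.
11:30 UTC − 9h15m = 02:15 Ishesk Standard Time.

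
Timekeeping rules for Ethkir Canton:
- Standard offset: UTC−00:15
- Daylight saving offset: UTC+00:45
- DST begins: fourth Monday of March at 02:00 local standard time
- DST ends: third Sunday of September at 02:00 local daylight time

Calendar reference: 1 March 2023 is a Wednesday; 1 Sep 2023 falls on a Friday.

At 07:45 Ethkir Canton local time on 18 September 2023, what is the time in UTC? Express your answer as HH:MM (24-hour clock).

1 March 2023 is a Wednesday, so the first Monday is March 6 and the fourth is March 27.
1 September 2023 is a Friday, so the first Sunday is September 3 and the third is September 17.
18 September 2023 is outside the daylight-saving period (27 March – 17 September), so Ethkir Canton is on standard time, UTC−00:15.
07:45 local + 0h15m = 08:00 UTC.

08:00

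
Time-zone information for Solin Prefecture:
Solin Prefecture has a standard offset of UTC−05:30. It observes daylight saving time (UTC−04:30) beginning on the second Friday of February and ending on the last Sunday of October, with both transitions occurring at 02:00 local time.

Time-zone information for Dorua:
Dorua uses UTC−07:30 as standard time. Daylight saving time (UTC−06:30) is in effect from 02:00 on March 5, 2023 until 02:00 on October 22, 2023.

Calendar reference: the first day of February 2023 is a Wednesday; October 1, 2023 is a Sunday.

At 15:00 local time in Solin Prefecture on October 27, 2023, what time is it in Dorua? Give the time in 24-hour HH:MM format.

1 February 2023 is a Wednesday, so the first Friday is February 3 and the second is February 10.
1 October 2023 is a Sunday, so Sundays fall on 1, 8, 15, 22, 29; the last is October 29.
Daylight saving runs 10 February – 29 October; October 27, 2023 is inside that window, so Solin Prefecture is at UTC−04:30.
15:00 Solin Prefecture + 4h30m = 19:30 UTC.
At the standard offset (UTC−07:30), 19:30 UTC − 7h30m = 12:00 Dorua standard time.
Daylight saving runs 5 March – 22 October; the standard-time date in Dorua, October 27, 2023, is outside that window, so Dorua is on standard time at UTC−07:30.
19:30 UTC − 7h30m = 12:00 Dorua.

12:00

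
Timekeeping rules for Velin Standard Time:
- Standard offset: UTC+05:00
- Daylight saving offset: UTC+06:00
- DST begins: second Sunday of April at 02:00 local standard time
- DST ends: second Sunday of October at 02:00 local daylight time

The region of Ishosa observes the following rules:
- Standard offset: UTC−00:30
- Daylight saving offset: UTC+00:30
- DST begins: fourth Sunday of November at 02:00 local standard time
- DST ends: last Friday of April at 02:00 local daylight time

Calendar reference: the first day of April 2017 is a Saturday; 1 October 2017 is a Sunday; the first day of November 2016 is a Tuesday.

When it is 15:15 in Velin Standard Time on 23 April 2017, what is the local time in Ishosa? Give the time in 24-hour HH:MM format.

09:45

1 April 2017 is a Saturday, so the first Sunday is April 2 and the second is April 9.
1 October 2017 is a Sunday, so the first Sunday is October 1 and the second is October 8.
23 April 2017 lies within the daylight-saving period (9 April – 8 October), so Velin Standard Time is on daylight time, UTC+06:00.
15:15 Velin Standard Time − 6h = 09:15 UTC.
1 November 2016 is a Tuesday, so the first Sunday is November 6 and the fourth is November 27.
1 April 2017 is a Saturday, so Fridays fall on 7, 14, 21, 28; the last is April 28.
At the standard offset (UTC−00:30), 09:15 UTC − 0h30m = 08:45 Ishosa standard time.
Daylight saving runs 27 November 2016 – 28 April 2017; the standard-time date in Ishosa, 23 April 2017, is inside that window, so Ishosa is at UTC+00:30.
09:15 UTC + 0h30m = 09:45 Ishosa.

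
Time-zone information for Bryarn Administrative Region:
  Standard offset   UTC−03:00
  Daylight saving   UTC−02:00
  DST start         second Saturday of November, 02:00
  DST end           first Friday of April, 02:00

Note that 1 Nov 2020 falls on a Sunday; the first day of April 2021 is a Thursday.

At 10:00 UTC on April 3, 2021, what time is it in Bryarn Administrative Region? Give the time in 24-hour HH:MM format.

07:00

1 November 2020 is a Sunday, so the first Saturday is November 7 and the second is November 14.
1 April 2021 is a Thursday, so the first Friday is April 2.
At the standard offset (UTC−03:00), 10:00 UTC − 3h = 07:00 Bryarn Administrative Region standard time.
Daylight saving runs 14 November 2020 – 2 April 2021; the standard-time date in Bryarn Administrative Region, April 3, 2021, is outside that window, so Bryarn Administrative Region is on standard time at UTC−03:00.
10:00 UTC − 3h = 07:00 local.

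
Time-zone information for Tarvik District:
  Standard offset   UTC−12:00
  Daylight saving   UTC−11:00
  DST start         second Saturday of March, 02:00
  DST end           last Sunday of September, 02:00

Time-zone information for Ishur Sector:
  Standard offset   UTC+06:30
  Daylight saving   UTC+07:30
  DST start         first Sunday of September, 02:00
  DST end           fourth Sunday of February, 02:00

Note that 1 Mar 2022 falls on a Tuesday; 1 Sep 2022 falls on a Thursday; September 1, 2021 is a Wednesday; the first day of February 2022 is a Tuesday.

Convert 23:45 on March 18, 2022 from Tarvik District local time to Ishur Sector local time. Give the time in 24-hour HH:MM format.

17:15

1 March 2022 is a Tuesday, so the first Saturday is March 5 and the second is March 12.
1 September 2022 is a Thursday, so Sundays fall on 4, 11, 18, 25; the last is September 25.
Daylight saving runs 12 March – 25 September; March 18, 2022 is inside that window, so Tarvik District is at UTC−11:00.
23:45 Tarvik District + 11h = 10:45 UTC (rolling into the next day, 19 March 2022).
1 September 2021 is a Wednesday, so the first Sunday is September 5.
1 February 2022 is a Tuesday, so the first Sunday is February 6 and the fourth is February 27.
At the standard offset (UTC+06:30), 10:45 UTC + 6h30m = 17:15 Ishur Sector standard time.
The standard-time date in Ishur Sector, March 19, 2022, is outside the daylight-saving period (5 September 2021 – 27 February 2022), so Ishur Sector is on standard time, UTC+06:30.
10:45 UTC + 6h30m = 17:15 Ishur Sector.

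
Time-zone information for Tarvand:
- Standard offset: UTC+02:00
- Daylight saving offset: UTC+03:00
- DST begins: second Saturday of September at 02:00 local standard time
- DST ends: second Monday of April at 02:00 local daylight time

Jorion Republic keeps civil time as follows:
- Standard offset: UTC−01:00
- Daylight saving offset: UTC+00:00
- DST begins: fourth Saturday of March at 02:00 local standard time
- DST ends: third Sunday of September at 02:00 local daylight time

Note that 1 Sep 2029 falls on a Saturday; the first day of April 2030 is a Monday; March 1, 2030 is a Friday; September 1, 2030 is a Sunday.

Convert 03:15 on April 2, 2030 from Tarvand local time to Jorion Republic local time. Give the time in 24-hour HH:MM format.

1 September 2029 is a Saturday, so the first Saturday is September 1 and the second is September 8.
1 April 2030 is a Monday, so the first Monday is April 1 and the second is April 8.
Daylight saving runs 8 September 2029 – 8 April 2030; April 2, 2030 is inside that window, so Tarvand is at UTC+03:00.
03:15 Tarvand − 3h = 00:15 UTC.
1 March 2030 is a Friday, so the first Saturday is March 2 and the fourth is March 23.
1 September 2030 is a Sunday, so the first Sunday is September 1 and the third is September 15.
At the standard offset (UTC−01:00), 00:15 UTC − 1h = 23:15 Jorion Republic standard time (rolling into the previous day, 1 April 2030).
The standard-time date in Jorion Republic, April 1, 2030, lies within the daylight-saving period (23 March – 15 September), so Jorion Republic is on daylight time, UTC+00:00.
00:15 UTC + 0h = 00:15 Jorion Republic.

00:15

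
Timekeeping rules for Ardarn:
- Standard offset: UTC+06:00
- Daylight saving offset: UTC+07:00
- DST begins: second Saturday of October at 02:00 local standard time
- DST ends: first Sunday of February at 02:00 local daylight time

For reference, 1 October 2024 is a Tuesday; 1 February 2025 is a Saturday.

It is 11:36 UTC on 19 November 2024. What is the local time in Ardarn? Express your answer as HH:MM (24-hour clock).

1 October 2024 is a Tuesday, so the first Saturday is October 5 and the second is October 12.
1 February 2025 is a Saturday, so the first Sunday is February 2.
At the standard offset (UTC+06:00), 11:36 UTC + 6h = 17:36 Ardarn standard time.
The standard-time date in Ardarn, 19 November 2024, lies within the daylight-saving period (12 October 2024 – 2 February 2025), so Ardarn is on daylight time, UTC+07:00.
11:36 UTC + 7h = 18:36 local.

18:36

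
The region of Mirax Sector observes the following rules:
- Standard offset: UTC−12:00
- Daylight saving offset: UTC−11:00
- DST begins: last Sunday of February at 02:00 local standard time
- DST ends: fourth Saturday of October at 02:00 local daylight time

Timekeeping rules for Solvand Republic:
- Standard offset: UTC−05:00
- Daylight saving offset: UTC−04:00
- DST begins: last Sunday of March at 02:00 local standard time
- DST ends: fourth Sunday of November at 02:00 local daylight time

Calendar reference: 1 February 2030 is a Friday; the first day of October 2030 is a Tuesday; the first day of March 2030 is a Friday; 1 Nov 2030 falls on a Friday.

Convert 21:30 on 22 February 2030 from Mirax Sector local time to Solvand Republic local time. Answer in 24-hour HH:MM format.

04:30

1 February 2030 is a Friday, so Sundays fall on 3, 10, 17, 24; the last is February 24.
1 October 2030 is a Tuesday, so the first Saturday is October 5 and the fourth is October 26.
Daylight saving runs 24 February – 26 October; 22 February 2030 is outside that window, so Mirax Sector is on standard time at UTC−12:00.
21:30 Mirax Sector + 12h = 09:30 UTC (rolling into the next day, 23 February 2030).
1 March 2030 is a Friday, so Sundays fall on 3, 10, 17, 24, 31; the last is March 31.
1 November 2030 is a Friday, so the first Sunday is November 3 and the fourth is November 24.
At the standard offset (UTC−05:00), 09:30 UTC − 5h = 04:30 Solvand Republic standard time.
The standard-time date in Solvand Republic, 23 February 2030, is outside the daylight-saving period (31 March – 24 November), so Solvand Republic is on standard time, UTC−05:00.
09:30 UTC − 5h = 04:30 Solvand Republic.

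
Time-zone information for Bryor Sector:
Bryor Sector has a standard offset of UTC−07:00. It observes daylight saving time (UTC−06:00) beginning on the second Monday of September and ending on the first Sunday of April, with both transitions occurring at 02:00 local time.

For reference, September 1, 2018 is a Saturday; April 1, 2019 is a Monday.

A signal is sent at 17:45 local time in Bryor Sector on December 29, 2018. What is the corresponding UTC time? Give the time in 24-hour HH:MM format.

23:45

1 September 2018 is a Saturday, so the first Monday is September 3 and the second is September 10.
1 April 2019 is a Monday, so the first Sunday is April 7.
December 29, 2018 falls between 10 September 2018 and 7 April 2019, so daylight saving is in effect and Bryor Sector is at UTC−06:00.
17:45 local + 6h = 23:45 UTC.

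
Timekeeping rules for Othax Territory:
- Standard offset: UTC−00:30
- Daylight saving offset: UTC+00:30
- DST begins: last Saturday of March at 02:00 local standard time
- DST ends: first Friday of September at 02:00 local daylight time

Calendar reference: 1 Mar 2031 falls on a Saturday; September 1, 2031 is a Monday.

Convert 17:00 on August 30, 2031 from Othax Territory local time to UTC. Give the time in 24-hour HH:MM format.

1 March 2031 is a Saturday, so Saturdays fall on 1, 8, 15, 22, 29; the last is March 29.
1 September 2031 is a Monday, so the first Friday is September 5.
August 30, 2031 falls between 29 March and 5 September, so daylight saving is in effect and Othax Territory is at UTC+00:30.
17:00 local − 0h30m = 16:30 UTC.

16:30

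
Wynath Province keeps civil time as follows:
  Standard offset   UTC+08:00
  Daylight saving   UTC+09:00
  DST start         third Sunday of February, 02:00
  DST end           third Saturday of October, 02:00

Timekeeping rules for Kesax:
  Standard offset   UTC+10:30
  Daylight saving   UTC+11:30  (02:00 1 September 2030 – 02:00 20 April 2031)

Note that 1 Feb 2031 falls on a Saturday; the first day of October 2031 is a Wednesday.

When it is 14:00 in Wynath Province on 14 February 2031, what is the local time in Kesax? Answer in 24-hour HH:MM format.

1 February 2031 is a Saturday, so the first Sunday is February 2 and the third is February 16.
1 October 2031 is a Wednesday, so the first Saturday is October 4 and the third is October 18.
Daylight saving runs 16 February – 18 October; 14 February 2031 is outside that window, so Wynath Province is on standard time at UTC+08:00.
14:00 Wynath Province − 8h = 06:00 UTC.
At the standard offset (UTC+10:30), 06:00 UTC + 10h30m = 16:30 Kesax standard time.
The standard-time date in Kesax, 14 February 2031, falls between 1 September 2030 and 20 April 2031, so daylight saving is in effect and Kesax is at UTC+11:30.
06:00 UTC + 11h30m = 17:30 Kesax.

17:30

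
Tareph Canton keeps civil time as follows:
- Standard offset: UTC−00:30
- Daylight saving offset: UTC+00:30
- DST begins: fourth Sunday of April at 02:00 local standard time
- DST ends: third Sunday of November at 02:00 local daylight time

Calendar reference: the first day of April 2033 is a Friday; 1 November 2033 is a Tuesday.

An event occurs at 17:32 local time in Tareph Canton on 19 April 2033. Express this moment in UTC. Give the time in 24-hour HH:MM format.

1 April 2033 is a Friday, so the first Sunday is April 3 and the fourth is April 24.
1 November 2033 is a Tuesday, so the first Sunday is November 6 and the third is November 20.
19 April 2033 is outside the daylight-saving period (24 April – 20 November), so Tareph Canton is on standard time, UTC−00:30.
17:32 local + 0h30m = 18:02 UTC.

18:02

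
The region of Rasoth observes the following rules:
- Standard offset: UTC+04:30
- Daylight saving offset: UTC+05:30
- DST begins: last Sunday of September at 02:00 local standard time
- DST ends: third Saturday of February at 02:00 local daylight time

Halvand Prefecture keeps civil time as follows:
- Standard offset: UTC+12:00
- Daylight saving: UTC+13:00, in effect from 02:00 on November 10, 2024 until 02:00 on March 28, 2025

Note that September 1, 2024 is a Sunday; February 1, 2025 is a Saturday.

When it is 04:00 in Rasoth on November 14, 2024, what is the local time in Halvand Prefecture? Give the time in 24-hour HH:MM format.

11:30

1 September 2024 is a Sunday, so Sundays fall on 1, 8, 15, 22, 29; the last is September 29.
1 February 2025 is a Saturday, so the first Saturday is February 1 and the third is February 15.
November 14, 2024 lies within the daylight-saving period (29 September 2024 – 15 February 2025), so Rasoth is on daylight time, UTC+05:30.
04:00 Rasoth − 5h30m = 22:30 UTC (rolling into the previous day, 13 November 2024).
At the standard offset (UTC+12:00), 22:30 UTC + 12h = 10:30 Halvand Prefecture standard time (rolling into the next day, 14 November 2024).
The standard-time date in Halvand Prefecture, November 14, 2024, lies within the daylight-saving period (10 November 2024 – 28 March 2025), so Halvand Prefecture is on daylight time, UTC+13:00.
22:30 UTC + 13h = 11:30 Halvand Prefecture (rolling into the next day, 14 November 2024).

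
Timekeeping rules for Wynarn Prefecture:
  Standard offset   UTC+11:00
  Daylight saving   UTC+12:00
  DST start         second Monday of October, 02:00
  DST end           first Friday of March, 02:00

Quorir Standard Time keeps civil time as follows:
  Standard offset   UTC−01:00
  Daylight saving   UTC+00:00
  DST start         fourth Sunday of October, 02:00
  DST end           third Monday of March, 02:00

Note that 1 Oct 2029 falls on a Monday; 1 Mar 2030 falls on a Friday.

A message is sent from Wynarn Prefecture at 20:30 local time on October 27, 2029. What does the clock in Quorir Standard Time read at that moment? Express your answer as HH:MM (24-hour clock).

1 October 2029 is a Monday, so the first Monday is October 1 and the second is October 8.
1 March 2030 is a Friday, so the first Friday is March 1.
October 27, 2029 falls between 8 October 2029 and 1 March 2030, so daylight saving is in effect and Wynarn Prefecture is at UTC+12:00.
20:30 Wynarn Prefecture − 12h = 08:30 UTC.
1 October 2029 is a Monday, so the first Sunday is October 7 and the fourth is October 28.
1 March 2030 is a Friday, so the first Monday is March 4 and the third is March 18.
At the standard offset (UTC−01:00), 08:30 UTC − 1h = 07:30 Quorir Standard Time standard time.
The standard-time date in Quorir Standard Time, October 27, 2029, is outside the daylight-saving period (28 October 2029 – 18 March 2030), so Quorir Standard Time is on standard time, UTC−01:00.
08:30 UTC − 1h = 07:30 Quorir Standard Time.

07:30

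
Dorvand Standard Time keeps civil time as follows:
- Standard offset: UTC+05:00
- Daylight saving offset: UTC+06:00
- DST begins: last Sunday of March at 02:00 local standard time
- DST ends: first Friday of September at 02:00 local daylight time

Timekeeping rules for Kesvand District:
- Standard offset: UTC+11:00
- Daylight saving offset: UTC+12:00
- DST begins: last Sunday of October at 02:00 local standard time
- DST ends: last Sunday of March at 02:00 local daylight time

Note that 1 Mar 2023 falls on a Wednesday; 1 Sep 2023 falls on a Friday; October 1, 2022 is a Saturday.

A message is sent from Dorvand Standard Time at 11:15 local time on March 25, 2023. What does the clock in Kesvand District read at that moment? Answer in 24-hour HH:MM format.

18:15

1 March 2023 is a Wednesday, so Sundays fall on 5, 12, 19, 26; the last is March 26.
1 September 2023 is a Friday, so the first Friday is September 1.
March 25, 2023 is outside the daylight-saving period (26 March – 1 September), so Dorvand Standard Time is on standard time, UTC+05:00.
11:15 Dorvand Standard Time − 5h = 06:15 UTC.
1 October 2022 is a Saturday, so Sundays fall on 2, 9, 16, 23, 30; the last is October 30.
1 March 2023 is a Wednesday, so Sundays fall on 5, 12, 19, 26; the last is March 26.
At the standard offset (UTC+11:00), 06:15 UTC + 11h = 17:15 Kesvand District standard time.
The standard-time date in Kesvand District, March 25, 2023, falls between 30 October 2022 and 26 March 2023, so daylight saving is in effect and Kesvand District is at UTC+12:00.
06:15 UTC + 12h = 18:15 Kesvand District.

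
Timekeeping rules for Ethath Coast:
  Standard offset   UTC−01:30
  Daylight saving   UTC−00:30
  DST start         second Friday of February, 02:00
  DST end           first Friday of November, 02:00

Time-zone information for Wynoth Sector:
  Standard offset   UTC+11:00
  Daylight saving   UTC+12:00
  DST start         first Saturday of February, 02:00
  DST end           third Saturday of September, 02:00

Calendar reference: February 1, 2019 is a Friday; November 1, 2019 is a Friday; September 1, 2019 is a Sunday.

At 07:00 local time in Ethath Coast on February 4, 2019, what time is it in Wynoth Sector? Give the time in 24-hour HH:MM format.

1 February 2019 is a Friday, so the first Friday is February 1 and the second is February 8.
1 November 2019 is a Friday, so the first Friday is November 1.
Daylight saving runs 8 February – 1 November; February 4, 2019 is outside that window, so Ethath Coast is on standard time at UTC−01:30.
07:00 Ethath Coast + 1h30m = 08:30 UTC.
1 February 2019 is a Friday, so the first Saturday is February 2.
1 September 2019 is a Sunday, so the first Saturday is September 7 and the third is September 21.
At the standard offset (UTC+11:00), 08:30 UTC + 11h = 19:30 Wynoth Sector standard time.
Daylight saving runs 2 February – 21 September; the standard-time date in Wynoth Sector, February 4, 2019, is inside that window, so Wynoth Sector is at UTC+12:00.
08:30 UTC + 12h = 20:30 Wynoth Sector.

20:30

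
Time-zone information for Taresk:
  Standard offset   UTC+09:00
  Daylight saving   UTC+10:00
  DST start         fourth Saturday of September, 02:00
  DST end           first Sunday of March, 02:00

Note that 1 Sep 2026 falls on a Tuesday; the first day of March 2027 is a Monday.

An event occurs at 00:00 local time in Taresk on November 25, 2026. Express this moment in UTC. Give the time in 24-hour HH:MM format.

1 September 2026 is a Tuesday, so the first Saturday is September 5 and the fourth is September 26.
1 March 2027 is a Monday, so the first Sunday is March 7.
November 25, 2026 falls between 26 September 2026 and 7 March 2027, so daylight saving is in effect and Taresk is at UTC+10:00.
00:00 local − 10h = 14:00 UTC (rolling into the previous day, 24 November 2026).

14:00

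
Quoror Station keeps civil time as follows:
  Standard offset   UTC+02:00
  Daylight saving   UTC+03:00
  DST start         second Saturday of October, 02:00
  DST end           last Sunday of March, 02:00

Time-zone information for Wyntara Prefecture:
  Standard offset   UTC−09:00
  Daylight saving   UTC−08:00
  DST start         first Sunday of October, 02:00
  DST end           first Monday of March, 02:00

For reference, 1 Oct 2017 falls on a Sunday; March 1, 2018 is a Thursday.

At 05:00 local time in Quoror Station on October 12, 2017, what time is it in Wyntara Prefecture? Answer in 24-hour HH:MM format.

1 October 2017 is a Sunday, so the first Saturday is October 7 and the second is October 14.
1 March 2018 is a Thursday, so Sundays fall on 4, 11, 18, 25; the last is March 25.
Daylight saving runs 14 October 2017 – 25 March 2018; October 12, 2017 is outside that window, so Quoror Station is on standard time at UTC+02:00.
05:00 Quoror Station − 2h = 03:00 UTC.
1 October 2017 is a Sunday, so the first Sunday is October 1.
1 March 2018 is a Thursday, so the first Monday is March 5.
At the standard offset (UTC−09:00), 03:00 UTC − 9h = 18:00 Wyntara Prefecture standard time (rolling into the previous day, 11 October 2017).
The standard-time date in Wyntara Prefecture, October 11, 2017, lies within the daylight-saving period (1 October 2017 – 5 March 2018), so Wyntara Prefecture is on daylight time, UTC−08:00.
03:00 UTC − 8h = 19:00 Wyntara Prefecture (rolling into the previous day, 11 October 2017).

19:00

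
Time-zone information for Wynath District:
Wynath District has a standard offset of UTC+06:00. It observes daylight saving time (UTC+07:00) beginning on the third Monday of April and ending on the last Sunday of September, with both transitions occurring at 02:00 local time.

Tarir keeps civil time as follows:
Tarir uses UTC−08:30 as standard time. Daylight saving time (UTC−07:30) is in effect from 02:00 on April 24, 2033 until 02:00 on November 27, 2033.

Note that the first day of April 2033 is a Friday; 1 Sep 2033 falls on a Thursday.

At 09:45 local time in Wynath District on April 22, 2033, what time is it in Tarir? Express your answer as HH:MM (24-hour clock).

18:15

1 April 2033 is a Friday, so the first Monday is April 4 and the third is April 18.
1 September 2033 is a Thursday, so Sundays fall on 4, 11, 18, 25; the last is September 25.
April 22, 2033 falls between 18 April and 25 September, so daylight saving is in effect and Wynath District is at UTC+07:00.
09:45 Wynath District − 7h = 02:45 UTC.
At the standard offset (UTC−08:30), 02:45 UTC − 8h30m = 18:15 Tarir standard time (rolling into the previous day, 21 April 2033).
The standard-time date in Tarir, April 21, 2033, is outside the daylight-saving period (24 April – 27 November), so Tarir is on standard time, UTC−08:30.
02:45 UTC − 8h30m = 18:15 Tarir (rolling into the previous day, 21 April 2033).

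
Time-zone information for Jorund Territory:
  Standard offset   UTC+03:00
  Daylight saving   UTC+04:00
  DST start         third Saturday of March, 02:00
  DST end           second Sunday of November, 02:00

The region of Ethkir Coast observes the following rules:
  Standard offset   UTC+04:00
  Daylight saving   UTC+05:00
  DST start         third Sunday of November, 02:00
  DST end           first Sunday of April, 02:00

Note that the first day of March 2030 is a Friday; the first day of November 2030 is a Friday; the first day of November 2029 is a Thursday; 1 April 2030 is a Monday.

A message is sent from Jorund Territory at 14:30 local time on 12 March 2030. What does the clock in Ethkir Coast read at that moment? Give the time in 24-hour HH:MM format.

1 March 2030 is a Friday, so the first Saturday is March 2 and the third is March 16.
1 November 2030 is a Friday, so the first Sunday is November 3 and the second is November 10.
12 March 2030 is outside the daylight-saving period (16 March – 10 November), so Jorund Territory is on standard time, UTC+03:00.
14:30 Jorund Territory − 3h = 11:30 UTC.
1 November 2029 is a Thursday, so the first Sunday is November 4 and the third is November 18.
1 April 2030 is a Monday, so the first Sunday is April 7.
At the standard offset (UTC+04:00), 11:30 UTC + 4h = 15:30 Ethkir Coast standard time.
The standard-time date in Ethkir Coast, 12 March 2030, falls between 18 November 2029 and 7 April 2030, so daylight saving is in effect and Ethkir Coast is at UTC+05:00.
11:30 UTC + 5h = 16:30 Ethkir Coast.

16:30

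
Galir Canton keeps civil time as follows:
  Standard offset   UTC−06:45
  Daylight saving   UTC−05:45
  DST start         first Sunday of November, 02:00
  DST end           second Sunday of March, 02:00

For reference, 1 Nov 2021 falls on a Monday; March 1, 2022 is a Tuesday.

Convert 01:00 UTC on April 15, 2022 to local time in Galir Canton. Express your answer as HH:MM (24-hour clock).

1 November 2021 is a Monday, so the first Sunday is November 7.
1 March 2022 is a Tuesday, so the first Sunday is March 6 and the second is March 13.
At the standard offset (UTC−06:45), 01:00 UTC − 6h45m = 18:15 Galir Canton standard time (rolling into the previous day, 14 April 2022).
The standard-time date in Galir Canton, April 14, 2022, does not fall between 7 November 2021 and 13 March 2022, so daylight saving is not in effect and Galir Canton is at UTC−06:45.
01:00 UTC − 6h45m = 18:15 local (rolling into the previous day, 14 April 2022).

18:15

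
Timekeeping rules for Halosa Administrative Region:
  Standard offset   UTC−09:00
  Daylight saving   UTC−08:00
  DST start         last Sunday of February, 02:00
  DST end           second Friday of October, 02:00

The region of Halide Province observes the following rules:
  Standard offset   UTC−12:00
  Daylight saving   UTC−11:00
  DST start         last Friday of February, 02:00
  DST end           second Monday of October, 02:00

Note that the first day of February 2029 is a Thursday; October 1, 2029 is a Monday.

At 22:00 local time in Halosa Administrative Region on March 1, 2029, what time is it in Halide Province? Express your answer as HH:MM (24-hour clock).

19:00

1 February 2029 is a Thursday, so Sundays fall on 4, 11, 18, 25; the last is February 25.
1 October 2029 is a Monday, so the first Friday is October 5 and the second is October 12.
March 1, 2029 lies within the daylight-saving period (25 February – 12 October), so Halosa Administrative Region is on daylight time, UTC−08:00.
22:00 Halosa Administrative Region + 8h = 06:00 UTC (rolling into the next day, 2 March 2029).
1 February 2029 is a Thursday, so Fridays fall on 2, 9, 16, 23; the last is February 23.
1 October 2029 is a Monday, so the first Monday is October 1 and the second is October 8.
At the standard offset (UTC−12:00), 06:00 UTC − 12h = 18:00 Halide Province standard time (rolling into the previous day, 1 March 2029).
Daylight saving runs 23 February – 8 October; the standard-time date in Halide Province, March 1, 2029, is inside that window, so Halide Province is at UTC−11:00.
06:00 UTC − 11h = 19:00 Halide Province (rolling into the previous day, 1 March 2029).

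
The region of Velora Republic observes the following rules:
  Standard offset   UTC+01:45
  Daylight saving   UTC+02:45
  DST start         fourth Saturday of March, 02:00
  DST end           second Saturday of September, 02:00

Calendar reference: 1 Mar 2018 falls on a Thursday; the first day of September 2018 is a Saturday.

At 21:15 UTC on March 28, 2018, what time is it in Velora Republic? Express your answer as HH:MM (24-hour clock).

00:00

1 March 2018 is a Thursday, so the first Saturday is March 3 and the fourth is March 24.
1 September 2018 is a Saturday, so the first Saturday is September 1 and the second is September 8.
At the standard offset (UTC+01:45), 21:15 UTC + 1h45m = 23:00 Velora Republic standard time.
Daylight saving runs 24 March – 8 September; the standard-time date in Velora Republic, March 28, 2018, is inside that window, so Velora Republic is at UTC+02:45.
21:15 UTC + 2h45m = 00:00 local (rolling into the next day, 29 March 2018).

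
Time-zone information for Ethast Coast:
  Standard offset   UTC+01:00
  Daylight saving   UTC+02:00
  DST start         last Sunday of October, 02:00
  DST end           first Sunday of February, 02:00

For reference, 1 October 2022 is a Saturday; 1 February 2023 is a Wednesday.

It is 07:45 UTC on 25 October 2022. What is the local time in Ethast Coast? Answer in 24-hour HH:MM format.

1 October 2022 is a Saturday, so Sundays fall on 2, 9, 16, 23, 30; the last is October 30.
1 February 2023 is a Wednesday, so the first Sunday is February 5.
At the standard offset (UTC+01:00), 07:45 UTC + 1h = 08:45 Ethast Coast standard time.
The standard-time date in Ethast Coast, 25 October 2022, does not fall between 30 October 2022 and 5 February 2023, so daylight saving is not in effect and Ethast Coast is at UTC+01:00.
07:45 UTC + 1h = 08:45 local.

08:45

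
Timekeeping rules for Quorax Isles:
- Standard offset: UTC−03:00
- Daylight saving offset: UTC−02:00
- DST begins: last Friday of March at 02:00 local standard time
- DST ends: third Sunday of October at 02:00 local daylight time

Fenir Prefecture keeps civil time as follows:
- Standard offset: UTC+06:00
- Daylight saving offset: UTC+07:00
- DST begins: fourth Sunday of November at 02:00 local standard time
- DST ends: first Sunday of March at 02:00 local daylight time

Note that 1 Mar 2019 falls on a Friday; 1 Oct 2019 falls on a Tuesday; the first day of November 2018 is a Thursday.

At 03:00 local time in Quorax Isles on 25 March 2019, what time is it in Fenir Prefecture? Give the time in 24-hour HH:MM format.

1 March 2019 is a Friday, so Fridays fall on 1, 8, 15, 22, 29; the last is March 29.
1 October 2019 is a Tuesday, so the first Sunday is October 6 and the third is October 20.
25 March 2019 does not fall between 29 March and 20 October, so daylight saving is not in effect and Quorax Isles is at UTC−03:00.
03:00 Quorax Isles + 3h = 06:00 UTC.
1 November 2018 is a Thursday, so the first Sunday is November 4 and the fourth is November 25.
1 March 2019 is a Friday, so the first Sunday is March 3.
At the standard offset (UTC+06:00), 06:00 UTC + 6h = 12:00 Fenir Prefecture standard time.
The standard-time date in Fenir Prefecture, 25 March 2019, is outside the daylight-saving period (25 November 2018 – 3 March 2019), so Fenir Prefecture is on standard time, UTC+06:00.
06:00 UTC + 6h = 12:00 Fenir Prefecture.

12:00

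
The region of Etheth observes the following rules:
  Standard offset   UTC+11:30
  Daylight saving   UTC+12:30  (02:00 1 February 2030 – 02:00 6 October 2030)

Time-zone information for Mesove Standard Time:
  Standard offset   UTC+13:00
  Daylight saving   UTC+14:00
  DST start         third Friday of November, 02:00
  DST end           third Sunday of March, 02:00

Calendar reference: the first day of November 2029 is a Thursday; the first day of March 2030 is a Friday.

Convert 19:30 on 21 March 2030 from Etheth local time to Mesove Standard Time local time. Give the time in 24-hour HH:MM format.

20:00

21 March 2030 lies within the daylight-saving period (1 February – 6 October), so Etheth is on daylight time, UTC+12:30.
19:30 Etheth − 12h30m = 07:00 UTC.
1 November 2029 is a Thursday, so the first Friday is November 2 and the third is November 16.
1 March 2030 is a Friday, so the first Sunday is March 3 and the third is March 17.
At the standard offset (UTC+13:00), 07:00 UTC + 13h = 20:00 Mesove Standard Time standard time.
The standard-time date in Mesove Standard Time, 21 March 2030, does not fall between 16 November 2029 and 17 March 2030, so daylight saving is not in effect and Mesove Standard Time is at UTC+13:00.
07:00 UTC + 13h = 20:00 Mesove Standard Time.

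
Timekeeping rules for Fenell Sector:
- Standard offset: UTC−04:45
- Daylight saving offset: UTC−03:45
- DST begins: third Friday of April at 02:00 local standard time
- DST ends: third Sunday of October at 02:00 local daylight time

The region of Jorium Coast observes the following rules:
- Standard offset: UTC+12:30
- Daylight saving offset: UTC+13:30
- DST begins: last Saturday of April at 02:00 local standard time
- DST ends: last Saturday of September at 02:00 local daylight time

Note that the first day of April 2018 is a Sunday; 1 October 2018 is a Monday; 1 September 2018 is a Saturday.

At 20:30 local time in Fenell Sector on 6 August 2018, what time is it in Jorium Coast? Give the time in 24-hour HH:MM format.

1 April 2018 is a Sunday, so the first Friday is April 6 and the third is April 20.
1 October 2018 is a Monday, so the first Sunday is October 7 and the third is October 21.
6 August 2018 falls between 20 April and 21 October, so daylight saving is in effect and Fenell Sector is at UTC−03:45.
20:30 Fenell Sector + 3h45m = 00:15 UTC (rolling into the next day, 7 August 2018).
1 April 2018 is a Sunday, so Saturdays fall on 7, 14, 21, 28; the last is April 28.
1 September 2018 is a Saturday, so Saturdays fall on 1, 8, 15, 22, 29; the last is September 29.
At the standard offset (UTC+12:30), 00:15 UTC + 12h30m = 12:45 Jorium Coast standard time.
Daylight saving runs 28 April – 29 September; the standard-time date in Jorium Coast, 7 August 2018, is inside that window, so Jorium Coast is at UTC+13:30.
00:15 UTC + 13h30m = 13:45 Jorium Coast.

13:45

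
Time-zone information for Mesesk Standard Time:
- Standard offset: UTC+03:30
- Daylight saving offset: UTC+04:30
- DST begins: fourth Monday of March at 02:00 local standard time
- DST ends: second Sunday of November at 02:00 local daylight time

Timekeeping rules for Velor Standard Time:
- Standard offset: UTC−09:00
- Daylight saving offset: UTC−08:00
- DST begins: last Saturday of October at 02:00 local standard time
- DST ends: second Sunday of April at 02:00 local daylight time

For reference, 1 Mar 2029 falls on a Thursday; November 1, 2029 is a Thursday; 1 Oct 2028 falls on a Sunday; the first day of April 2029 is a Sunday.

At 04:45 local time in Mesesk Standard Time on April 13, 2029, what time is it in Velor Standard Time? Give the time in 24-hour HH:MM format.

15:15

1 March 2029 is a Thursday, so the first Monday is March 5 and the fourth is March 26.
1 November 2029 is a Thursday, so the first Sunday is November 4 and the second is November 11.
April 13, 2029 falls between 26 March and 11 November, so daylight saving is in effect and Mesesk Standard Time is at UTC+04:30.
04:45 Mesesk Standard Time − 4h30m = 00:15 UTC.
1 October 2028 is a Sunday, so Saturdays fall on 7, 14, 21, 28; the last is October 28.
1 April 2029 is a Sunday, so the first Sunday is April 1 and the second is April 8.
At the standard offset (UTC−09:00), 00:15 UTC − 9h = 15:15 Velor Standard Time standard time (rolling into the previous day, 12 April 2029).
The standard-time date in Velor Standard Time, April 12, 2029, does not fall between 28 October 2028 and 8 April 2029, so daylight saving is not in effect and Velor Standard Time is at UTC−09:00.
00:15 UTC − 9h = 15:15 Velor Standard Time (rolling into the previous day, 12 April 2029).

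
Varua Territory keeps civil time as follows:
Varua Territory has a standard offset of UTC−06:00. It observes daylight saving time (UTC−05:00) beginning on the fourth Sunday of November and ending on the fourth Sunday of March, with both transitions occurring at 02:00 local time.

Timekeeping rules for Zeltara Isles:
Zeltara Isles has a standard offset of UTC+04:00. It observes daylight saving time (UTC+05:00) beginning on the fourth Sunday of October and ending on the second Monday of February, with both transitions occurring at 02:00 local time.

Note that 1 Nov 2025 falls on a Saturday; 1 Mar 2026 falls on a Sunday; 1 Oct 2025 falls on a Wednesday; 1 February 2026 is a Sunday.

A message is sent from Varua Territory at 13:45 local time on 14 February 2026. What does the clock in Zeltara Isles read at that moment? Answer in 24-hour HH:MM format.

1 November 2025 is a Saturday, so the first Sunday is November 2 and the fourth is November 23.
1 March 2026 is a Sunday, so the first Sunday is March 1 and the fourth is March 22.
Daylight saving runs 23 November 2025 – 22 March 2026; 14 February 2026 is inside that window, so Varua Territory is at UTC−05:00.
13:45 Varua Territory + 5h = 18:45 UTC.
1 October 2025 is a Wednesday, so the first Sunday is October 5 and the fourth is October 26.
1 February 2026 is a Sunday, so the first Monday is February 2 and the second is February 9.
At the standard offset (UTC+04:00), 18:45 UTC + 4h = 22:45 Zeltara Isles standard time.
The standard-time date in Zeltara Isles, 14 February 2026, does not fall between 26 October 2025 and 9 February 2026, so daylight saving is not in effect and Zeltara Isles is at UTC+04:00.
18:45 UTC + 4h = 22:45 Zeltara Isles.

22:45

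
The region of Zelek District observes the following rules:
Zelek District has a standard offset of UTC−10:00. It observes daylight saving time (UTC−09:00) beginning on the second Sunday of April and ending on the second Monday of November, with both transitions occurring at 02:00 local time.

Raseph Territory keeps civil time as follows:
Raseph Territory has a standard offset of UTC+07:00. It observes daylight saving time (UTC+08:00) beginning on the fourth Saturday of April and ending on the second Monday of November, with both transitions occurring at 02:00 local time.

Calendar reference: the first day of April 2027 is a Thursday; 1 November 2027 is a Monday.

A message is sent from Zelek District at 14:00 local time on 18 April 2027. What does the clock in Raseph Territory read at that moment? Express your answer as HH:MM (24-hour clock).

1 April 2027 is a Thursday, so the first Sunday is April 4 and the second is April 11.
1 November 2027 is a Monday, so the first Monday is November 1 and the second is November 8.
18 April 2027 falls between 11 April and 8 November, so daylight saving is in effect and Zelek District is at UTC−09:00.
14:00 Zelek District + 9h = 23:00 UTC.
1 April 2027 is a Thursday, so the first Saturday is April 3 and the fourth is April 24.
1 November 2027 is a Monday, so the first Monday is November 1 and the second is November 8.
At the standard offset (UTC+07:00), 23:00 UTC + 7h = 06:00 Raseph Territory standard time (rolling into the next day, 19 April 2027).
The standard-time date in Raseph Territory, 19 April 2027, does not fall between 24 April and 8 November, so daylight saving is not in effect and Raseph Territory is at UTC+07:00.
23:00 UTC + 7h = 06:00 Raseph Territory (rolling into the next day, 19 April 2027).

06:00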